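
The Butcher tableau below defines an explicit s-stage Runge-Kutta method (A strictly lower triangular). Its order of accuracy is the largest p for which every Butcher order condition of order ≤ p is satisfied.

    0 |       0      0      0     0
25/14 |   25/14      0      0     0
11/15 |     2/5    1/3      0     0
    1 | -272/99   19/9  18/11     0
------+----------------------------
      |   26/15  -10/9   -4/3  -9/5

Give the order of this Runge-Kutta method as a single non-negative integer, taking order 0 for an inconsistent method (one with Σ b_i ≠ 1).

0

b = (26/15, -10/9, -4/3, -9/5)
c = (0, 25/14, 11/15, 1)
Ac = (0, 0, 25/42, 3131/630)
Σ b_i: 26/15·1 + (-10/9)·1 + (-4/3)·1 + (-9/5)·1 = -113/45 ≠ 1 ⇒ order 0.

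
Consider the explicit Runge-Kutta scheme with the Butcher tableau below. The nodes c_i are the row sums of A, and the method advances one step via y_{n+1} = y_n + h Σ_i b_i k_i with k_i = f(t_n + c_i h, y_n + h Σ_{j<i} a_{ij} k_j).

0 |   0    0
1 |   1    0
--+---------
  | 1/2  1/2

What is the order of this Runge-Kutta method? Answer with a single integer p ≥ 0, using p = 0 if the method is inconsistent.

b = (1/2, 1/2)
c = (0, 1)
Σ b_i: 1/2·1 + 1/2·1 = 1 ✓
b·c: 1/2·1 = 1/2 ✓; 2 stages ⇒ order 2.

2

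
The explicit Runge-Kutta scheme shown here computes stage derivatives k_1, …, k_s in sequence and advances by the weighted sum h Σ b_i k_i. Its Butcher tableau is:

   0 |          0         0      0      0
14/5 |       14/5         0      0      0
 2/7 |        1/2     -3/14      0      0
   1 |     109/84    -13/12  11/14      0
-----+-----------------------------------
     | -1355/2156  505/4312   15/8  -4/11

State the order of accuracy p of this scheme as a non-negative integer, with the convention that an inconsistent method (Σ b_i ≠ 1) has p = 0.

b = (-1355/2156, 505/4312, 15/8, -4/11)
c = (0, 14/5, 2/7, 1)
Ac = (0, 0, -3/5, -4129/1470)
Σ b_i: (-1355/2156)·1 + 505/4312·1 + 15/8·1 + (-4/11)·1 = 1 ✓
b·c: 505/4312·14/5 + 15/8·2/7 + (-4/11)·1 = 1/2 ✓
b·c²: 505/4312·196/25 + 15/8·4/49 + (-4/11)·1 = 1907/2695 ≠ 1/3 ⇒ order 2.
b·Ac: 15/8·(-3/5) + (-4/11)·(-4129/1470) = -6701/64680 ≠ 1/6

2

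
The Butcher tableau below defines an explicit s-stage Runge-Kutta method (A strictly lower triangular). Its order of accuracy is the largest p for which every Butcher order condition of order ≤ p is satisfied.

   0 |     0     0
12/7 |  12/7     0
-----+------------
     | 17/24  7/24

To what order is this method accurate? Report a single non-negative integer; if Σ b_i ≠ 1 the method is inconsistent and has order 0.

b = (17/24, 7/24)
c = (0, 12/7)
Σ b_i: 17/24·1 + 7/24·1 = 1 ✓
b·c: 7/24·12/7 = 1/2 ✓; 2 stages ⇒ order 2.

2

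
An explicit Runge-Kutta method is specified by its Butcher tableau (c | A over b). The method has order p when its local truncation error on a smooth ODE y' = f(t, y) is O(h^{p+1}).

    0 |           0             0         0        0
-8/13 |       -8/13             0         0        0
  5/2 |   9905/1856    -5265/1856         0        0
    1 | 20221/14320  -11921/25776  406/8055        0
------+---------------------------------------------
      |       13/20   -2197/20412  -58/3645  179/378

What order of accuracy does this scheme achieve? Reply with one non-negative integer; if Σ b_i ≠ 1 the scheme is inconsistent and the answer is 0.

4

b = (13/20, -2197/20412, -58/3645, 179/378)
c = (0, -8/13, 5/2, 1)
Ac = (0, 0, 405/232, 147/358)
Σ b_i: 13/20·1 + (-2197/20412)·1 + (-58/3645)·1 + 179/378·1 = 1 ✓
b·c: (-2197/20412)·(-8/13) + (-58/3645)·5/2 + 179/378·1 = 1/2 ✓
b·c²: (-2197/20412)·64/169 + (-58/3645)·25/4 + 179/378·1 = 1/3 ✓
b·Ac: (-58/3645)·405/232 + 179/378·147/358 = 1/6 ✓
b·c³: (-2197/20412)·(-512/2197) + (-58/3645)·125/8 + 179/378·1 = 1/4 ✓
b·(c∘Ac): (-58/3645)·2025/464 + 179/378·147/358 = 1/8 ✓
b·Ac²: (-58/3645)·(-405/377) + 179/378·651/4654 = 1/12 ✓
b·A²c: 179/378·63/716 = 1/24 ✓; 4 stages ⇒ order 4.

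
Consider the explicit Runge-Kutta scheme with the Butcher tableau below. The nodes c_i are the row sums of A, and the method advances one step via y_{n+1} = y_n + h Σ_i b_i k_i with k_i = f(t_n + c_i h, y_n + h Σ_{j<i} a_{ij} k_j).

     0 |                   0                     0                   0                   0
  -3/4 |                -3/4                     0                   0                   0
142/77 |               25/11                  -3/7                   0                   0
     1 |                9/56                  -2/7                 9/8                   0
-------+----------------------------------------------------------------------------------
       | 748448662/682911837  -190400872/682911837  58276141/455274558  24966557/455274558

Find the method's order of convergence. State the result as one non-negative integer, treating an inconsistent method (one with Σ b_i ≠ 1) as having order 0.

3

b = (748448662/682911837, -190400872/682911837, 58276141/455274558, 24966557/455274558)
c = (0, -3/4, 142/77, 1)
Ac = (0, 0, 9/28, 705/308)
Σ b_i: 748448662/682911837·1 + (-190400872/682911837)·1 + 58276141/455274558·1 + 24966557/455274558·1 = 1 ✓
b·c: (-190400872/682911837)·(-3/4) + 58276141/455274558·142/77 + 24966557/455274558·1 = 1/2 ✓
b·c²: (-190400872/682911837)·9/16 + 58276141/455274558·20164/5929 + 24966557/455274558·1 = 1/3 ✓
b·Ac: 58276141/455274558·9/28 + 24966557/455274558·705/308 = 1/6 ✓
b·c³: (-190400872/682911837)·(-27/64) + 58276141/455274558·2863288/456533 + 24966557/455274558·1 = 136756206101/140224563864 ≠ 1/4 ⇒ order 3.
b·(c∘Ac): 58276141/455274558·639/1078 + 24966557/455274558·705/308 = 122255329/607032744 ≠ 1/8
b·Ac²: 58276141/455274558·(-27/112) + 24966557/455274558·173853/47432 = 10603614141/62322028384 ≠ 1/12
b·A²c: 24966557/455274558·81/224 = 32099859/1618753984 ≠ 1/24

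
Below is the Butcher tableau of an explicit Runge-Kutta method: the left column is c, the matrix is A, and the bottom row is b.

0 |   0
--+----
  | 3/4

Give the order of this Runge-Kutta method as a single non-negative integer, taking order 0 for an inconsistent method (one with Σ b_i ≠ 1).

0

b = (3/4)
c = (0)
Σ b_i: 3/4·1 = 3/4 ≠ 1 ⇒ order 0.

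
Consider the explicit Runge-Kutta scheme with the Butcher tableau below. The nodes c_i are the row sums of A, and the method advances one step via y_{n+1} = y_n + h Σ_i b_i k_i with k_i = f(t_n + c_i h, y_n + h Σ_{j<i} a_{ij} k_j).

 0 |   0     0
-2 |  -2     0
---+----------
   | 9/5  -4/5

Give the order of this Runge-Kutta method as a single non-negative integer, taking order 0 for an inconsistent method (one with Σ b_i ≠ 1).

b = (9/5, -4/5)
c = (0, -2)
Σ b_i: 9/5·1 + (-4/5)·1 = 1 ✓
b·c: (-4/5)·(-2) = 8/5 ≠ 1/2 ⇒ order 1.

1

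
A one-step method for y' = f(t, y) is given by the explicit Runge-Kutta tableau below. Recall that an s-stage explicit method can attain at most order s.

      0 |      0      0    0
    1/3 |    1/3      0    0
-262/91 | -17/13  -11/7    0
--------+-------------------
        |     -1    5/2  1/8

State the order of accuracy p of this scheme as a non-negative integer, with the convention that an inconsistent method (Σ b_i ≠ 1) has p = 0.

b = (-1, 5/2, 1/8)
c = (0, 1/3, -262/91)
Ac = (0, 0, -11/21)
Σ b_i: (-1)·1 + 5/2·1 + 1/8·1 = 13/8 ≠ 1 ⇒ order 0.

0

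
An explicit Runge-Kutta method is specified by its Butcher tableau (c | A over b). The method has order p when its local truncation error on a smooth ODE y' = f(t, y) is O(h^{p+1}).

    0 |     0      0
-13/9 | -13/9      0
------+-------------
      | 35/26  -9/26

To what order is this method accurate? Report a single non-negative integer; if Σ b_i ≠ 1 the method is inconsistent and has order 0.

b = (35/26, -9/26)
c = (0, -13/9)
Σ b_i: 35/26·1 + (-9/26)·1 = 1 ✓
b·c: (-9/26)·(-13/9) = 1/2 ✓; 2 stages ⇒ order 2.

2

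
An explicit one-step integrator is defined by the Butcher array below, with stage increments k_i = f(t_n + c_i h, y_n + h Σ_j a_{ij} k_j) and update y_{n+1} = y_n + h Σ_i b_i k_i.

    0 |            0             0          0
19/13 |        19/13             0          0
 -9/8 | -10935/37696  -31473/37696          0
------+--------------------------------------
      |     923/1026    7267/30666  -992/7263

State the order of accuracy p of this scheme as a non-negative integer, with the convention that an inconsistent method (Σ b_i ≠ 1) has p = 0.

3

b = (923/1026, 7267/30666, -992/7263)
c = (0, 19/13, -9/8)
Ac = (0, 0, -2421/1984)
Σ b_i: 923/1026·1 + 7267/30666·1 + (-992/7263)·1 = 1 ✓
b·c: 7267/30666·19/13 + (-992/7263)·(-9/8) = 1/2 ✓
b·c²: 7267/30666·361/169 + (-992/7263)·81/64 = 1/3 ✓
b·Ac: (-992/7263)·(-2421/1984) = 1/6 ✓; 3 stages ⇒ order 3.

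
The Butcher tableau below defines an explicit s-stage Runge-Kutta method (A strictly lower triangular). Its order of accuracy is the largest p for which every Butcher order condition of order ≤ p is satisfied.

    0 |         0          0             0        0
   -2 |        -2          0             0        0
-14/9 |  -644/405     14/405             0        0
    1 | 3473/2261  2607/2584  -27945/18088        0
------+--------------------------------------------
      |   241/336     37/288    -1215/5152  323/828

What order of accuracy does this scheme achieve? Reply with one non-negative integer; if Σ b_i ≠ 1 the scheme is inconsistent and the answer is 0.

4

b = (241/336, 37/288, -1215/5152, 323/828)
c = (0, -2, -14/9, 1)
Ac = (0, 0, -28/405, 249/646)
Σ b_i: 241/336·1 + 37/288·1 + (-1215/5152)·1 + 323/828·1 = 1 ✓
b·c: 37/288·(-2) + (-1215/5152)·(-14/9) + 323/828·1 = 1/2 ✓
b·c²: 37/288·4 + (-1215/5152)·196/81 + 323/828·1 = 1/3 ✓
b·Ac: (-1215/5152)·(-28/405) + 323/828·249/646 = 1/6 ✓
b·c³: 37/288·(-8) + (-1215/5152)·(-2744/729) + 323/828·1 = 1/4 ✓
b·(c∘Ac): (-1215/5152)·392/3645 + 323/828·249/646 = 1/8 ✓
b·Ac²: (-1215/5152)·56/405 + 323/828·96/323 = 1/12 ✓
b·A²c: 323/828·69/646 = 1/24 ✓; 4 stages ⇒ order 4.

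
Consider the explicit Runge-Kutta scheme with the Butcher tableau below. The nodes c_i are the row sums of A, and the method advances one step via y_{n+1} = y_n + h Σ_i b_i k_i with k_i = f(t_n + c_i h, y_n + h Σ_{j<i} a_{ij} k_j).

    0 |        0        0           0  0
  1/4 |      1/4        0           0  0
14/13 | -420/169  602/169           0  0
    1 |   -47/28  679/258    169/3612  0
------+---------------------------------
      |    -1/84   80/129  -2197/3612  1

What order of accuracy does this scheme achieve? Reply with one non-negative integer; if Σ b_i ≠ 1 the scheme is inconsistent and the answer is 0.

4

b = (-1/84, 80/129, -2197/3612, 1)
c = (0, 1/4, 14/13, 1)
Ac = (0, 0, 301/338, 17/24)
Σ b_i: (-1/84)·1 + 80/129·1 + (-2197/3612)·1 + 1·1 = 1 ✓
b·c: 80/129·1/4 + (-2197/3612)·14/13 + 1·1 = 1/2 ✓
b·c²: 80/129·1/16 + (-2197/3612)·196/169 + 1·1 = 1/3 ✓
b·Ac: (-2197/3612)·301/338 + 1·17/24 = 1/6 ✓
b·c³: 80/129·1/64 + (-2197/3612)·2744/2197 + 1·1 = 1/4 ✓
b·(c∘Ac): (-2197/3612)·2107/2197 + 1·17/24 = 1/8 ✓
b·Ac²: (-2197/3612)·301/1352 + 1·7/32 = 1/12 ✓
b·A²c: 1·1/24 = 1/24 ✓; 4 stages ⇒ order 4.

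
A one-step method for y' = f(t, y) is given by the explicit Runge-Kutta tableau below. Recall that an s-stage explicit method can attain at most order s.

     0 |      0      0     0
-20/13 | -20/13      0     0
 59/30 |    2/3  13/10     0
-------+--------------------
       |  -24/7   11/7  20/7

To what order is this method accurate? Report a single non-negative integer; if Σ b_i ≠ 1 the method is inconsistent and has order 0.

1

b = (-24/7, 11/7, 20/7)
c = (0, -20/13, 59/30)
Ac = (0, 0, -2)
Σ b_i: (-24/7)·1 + 11/7·1 + 20/7·1 = 1 ✓
b·c: 11/7·(-20/13) + 20/7·59/30 = 874/273 ≠ 1/2 ⇒ order 1.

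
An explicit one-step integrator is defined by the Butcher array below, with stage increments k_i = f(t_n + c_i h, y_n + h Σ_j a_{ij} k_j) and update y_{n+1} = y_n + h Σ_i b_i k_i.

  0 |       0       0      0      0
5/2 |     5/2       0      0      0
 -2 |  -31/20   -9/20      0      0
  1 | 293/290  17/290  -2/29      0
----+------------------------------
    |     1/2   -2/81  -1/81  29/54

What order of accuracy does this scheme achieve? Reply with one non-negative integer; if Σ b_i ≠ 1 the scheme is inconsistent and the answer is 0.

b = (1/2, -2/81, -1/81, 29/54)
c = (0, 5/2, -2, 1)
Ac = (0, 0, -9/8, 33/116)
Σ b_i: 1/2·1 + (-2/81)·1 + (-1/81)·1 + 29/54·1 = 1 ✓
b·c: (-2/81)·5/2 + (-1/81)·(-2) + 29/54·1 = 1/2 ✓
b·c²: (-2/81)·25/4 + (-1/81)·4 + 29/54·1 = 1/3 ✓
b·Ac: (-1/81)·(-9/8) + 29/54·33/116 = 1/6 ✓
b·c³: (-2/81)·125/8 + (-1/81)·(-8) + 29/54·1 = 1/4 ✓
b·(c∘Ac): (-1/81)·9/4 + 29/54·33/116 = 1/8 ✓
b·Ac²: (-1/81)·(-45/16) + 29/54·21/232 = 1/12 ✓
b·A²c: 29/54·9/116 = 1/24 ✓; 4 stages ⇒ order 4.

4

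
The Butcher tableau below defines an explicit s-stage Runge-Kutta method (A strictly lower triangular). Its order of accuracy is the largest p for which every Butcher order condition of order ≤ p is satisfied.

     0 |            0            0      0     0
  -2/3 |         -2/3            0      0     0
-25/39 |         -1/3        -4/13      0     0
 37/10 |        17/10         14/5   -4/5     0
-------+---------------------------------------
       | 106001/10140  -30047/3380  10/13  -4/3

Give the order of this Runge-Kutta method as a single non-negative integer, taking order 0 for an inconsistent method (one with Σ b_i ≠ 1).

b = (106001/10140, -30047/3380, 10/13, -4/3)
c = (0, -2/3, -25/39, 37/10)
Ac = (0, 0, 8/39, -88/65)
Σ b_i: 106001/10140·1 + (-30047/3380)·1 + 10/13·1 + (-4/3)·1 = 1 ✓
b·c: (-30047/3380)·(-2/3) + 10/13·(-25/39) + (-4/3)·37/10 = 1/2 ✓
b·c²: (-30047/3380)·4/9 + 10/13·625/1521 + (-4/3)·1369/100 = -3606628/164775 ≠ 1/3 ⇒ order 2.
b·Ac: 10/13·8/39 + (-4/3)·(-88/65) = 4976/2535 ≠ 1/6

2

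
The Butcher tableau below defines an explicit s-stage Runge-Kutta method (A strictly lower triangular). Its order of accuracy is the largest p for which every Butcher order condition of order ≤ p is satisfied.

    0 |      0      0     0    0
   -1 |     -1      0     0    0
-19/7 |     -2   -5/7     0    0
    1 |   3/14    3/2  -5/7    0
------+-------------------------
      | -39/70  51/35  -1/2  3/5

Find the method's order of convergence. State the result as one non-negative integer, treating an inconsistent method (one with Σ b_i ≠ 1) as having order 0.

2

b = (-39/70, 51/35, -1/2, 3/5)
c = (0, -1, -19/7, 1)
Ac = (0, 0, 5/7, 43/98)
Σ b_i: (-39/70)·1 + 51/35·1 + (-1/2)·1 + 3/5·1 = 1 ✓
b·c: 51/35·(-1) + (-1/2)·(-19/7) + 3/5·1 = 1/2 ✓
b·c²: 51/35·1 + (-1/2)·361/49 + 3/5·1 = -797/490 ≠ 1/3 ⇒ order 2.
b·Ac: (-1/2)·5/7 + 3/5·43/98 = -23/245 ≠ 1/6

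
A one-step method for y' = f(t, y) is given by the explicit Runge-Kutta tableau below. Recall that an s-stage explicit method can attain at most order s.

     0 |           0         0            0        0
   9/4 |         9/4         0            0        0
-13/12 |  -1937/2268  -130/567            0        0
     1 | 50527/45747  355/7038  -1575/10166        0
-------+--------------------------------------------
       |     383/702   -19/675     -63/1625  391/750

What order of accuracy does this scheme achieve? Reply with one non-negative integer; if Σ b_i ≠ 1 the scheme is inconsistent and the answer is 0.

b = (383/702, -19/675, -63/1625, 391/750)
c = (0, 9/4, -13/12, 1)
Ac = (0, 0, -65/126, 110/391)
Σ b_i: 383/702·1 + (-19/675)·1 + (-63/1625)·1 + 391/750·1 = 1 ✓
b·c: (-19/675)·9/4 + (-63/1625)·(-13/12) + 391/750·1 = 1/2 ✓
b·c²: (-19/675)·81/16 + (-63/1625)·169/144 + 391/750·1 = 1/3 ✓
b·Ac: (-63/1625)·(-65/126) + 391/750·110/391 = 1/6 ✓
b·c³: (-19/675)·729/64 + (-63/1625)·(-2197/1728) + 391/750·1 = 1/4 ✓
b·(c∘Ac): (-63/1625)·845/1512 + 391/750·110/391 = 1/8 ✓
b·Ac²: (-63/1625)·(-65/56) + 391/750·5/68 = 1/12 ✓
b·A²c: 391/750·125/1564 = 1/24 ✓; 4 stages ⇒ order 4.

4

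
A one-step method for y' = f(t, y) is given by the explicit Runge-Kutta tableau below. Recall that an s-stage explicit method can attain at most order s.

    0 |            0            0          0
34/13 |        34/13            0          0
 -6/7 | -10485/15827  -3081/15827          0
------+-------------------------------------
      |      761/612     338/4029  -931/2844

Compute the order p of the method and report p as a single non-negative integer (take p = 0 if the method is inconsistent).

3

b = (761/612, 338/4029, -931/2844)
c = (0, 34/13, -6/7)
Ac = (0, 0, -474/931)
Σ b_i: 761/612·1 + 338/4029·1 + (-931/2844)·1 = 1 ✓
b·c: 338/4029·34/13 + (-931/2844)·(-6/7) = 1/2 ✓
b·c²: 338/4029·1156/169 + (-931/2844)·36/49 = 1/3 ✓
b·Ac: (-931/2844)·(-474/931) = 1/6 ✓; 3 stages ⇒ order 3.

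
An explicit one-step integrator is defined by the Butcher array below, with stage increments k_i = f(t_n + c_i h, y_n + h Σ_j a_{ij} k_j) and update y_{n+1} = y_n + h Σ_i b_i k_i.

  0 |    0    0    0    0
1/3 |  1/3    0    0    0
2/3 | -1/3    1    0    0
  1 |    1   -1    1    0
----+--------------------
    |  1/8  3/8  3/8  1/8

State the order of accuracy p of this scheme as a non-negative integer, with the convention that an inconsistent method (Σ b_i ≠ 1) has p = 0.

4

b = (1/8, 3/8, 3/8, 1/8)
c = (0, 1/3, 2/3, 1)
Ac = (0, 0, 1/3, 1/3)
Σ b_i: 1/8·1 + 3/8·1 + 3/8·1 + 1/8·1 = 1 ✓
b·c: 3/8·1/3 + 3/8·2/3 + 1/8·1 = 1/2 ✓
b·c²: 3/8·1/9 + 3/8·4/9 + 1/8·1 = 1/3 ✓
b·Ac: 3/8·1/3 + 1/8·1/3 = 1/6 ✓
b·c³: 3/8·1/27 + 3/8·8/27 + 1/8·1 = 1/4 ✓
b·(c∘Ac): 3/8·2/9 + 1/8·1/3 = 1/8 ✓
b·Ac²: 3/8·1/9 + 1/8·1/3 = 1/12 ✓
b·A²c: 1/8·1/3 = 1/24 ✓; 4 stages ⇒ order 4.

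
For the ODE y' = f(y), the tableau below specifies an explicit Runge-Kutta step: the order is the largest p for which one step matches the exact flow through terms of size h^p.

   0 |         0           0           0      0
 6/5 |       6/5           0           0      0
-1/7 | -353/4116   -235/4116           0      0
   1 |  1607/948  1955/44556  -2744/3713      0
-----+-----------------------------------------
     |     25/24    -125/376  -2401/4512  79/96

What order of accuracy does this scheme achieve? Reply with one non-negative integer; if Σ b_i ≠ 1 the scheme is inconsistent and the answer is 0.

4

b = (25/24, -125/376, -2401/4512, 79/96)
c = (0, 6/5, -1/7, 1)
Ac = (0, 0, -47/686, 25/158)
Σ b_i: 25/24·1 + (-125/376)·1 + (-2401/4512)·1 + 79/96·1 = 1 ✓
b·c: (-125/376)·6/5 + (-2401/4512)·(-1/7) + 79/96·1 = 1/2 ✓
b·c²: (-125/376)·36/25 + (-2401/4512)·1/49 + 79/96·1 = 1/3 ✓
b·Ac: (-2401/4512)·(-47/686) + 79/96·25/158 = 1/6 ✓
b·c³: (-125/376)·216/125 + (-2401/4512)·(-1/343) + 79/96·1 = 1/4 ✓
b·(c∘Ac): (-2401/4512)·47/4802 + 79/96·25/158 = 1/8 ✓
b·Ac²: (-2401/4512)·(-141/1715) + 79/96·19/395 = 1/12 ✓
b·A²c: 79/96·4/79 = 1/24 ✓; 4 stages ⇒ order 4.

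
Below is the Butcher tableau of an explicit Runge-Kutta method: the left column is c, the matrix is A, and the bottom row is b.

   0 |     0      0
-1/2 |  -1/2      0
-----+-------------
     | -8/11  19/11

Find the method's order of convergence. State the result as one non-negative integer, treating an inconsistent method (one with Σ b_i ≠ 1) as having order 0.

b = (-8/11, 19/11)
c = (0, -1/2)
Σ b_i: (-8/11)·1 + 19/11·1 = 1 ✓
b·c: 19/11·(-1/2) = -19/22 ≠ 1/2 ⇒ order 1.

1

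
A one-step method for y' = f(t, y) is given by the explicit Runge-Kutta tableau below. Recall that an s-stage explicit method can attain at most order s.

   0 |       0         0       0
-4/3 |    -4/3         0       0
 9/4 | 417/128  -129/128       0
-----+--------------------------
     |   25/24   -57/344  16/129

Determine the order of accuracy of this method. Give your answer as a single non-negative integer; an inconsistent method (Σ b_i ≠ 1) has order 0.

b = (25/24, -57/344, 16/129)
c = (0, -4/3, 9/4)
Ac = (0, 0, 43/32)
Σ b_i: 25/24·1 + (-57/344)·1 + 16/129·1 = 1 ✓
b·c: (-57/344)·(-4/3) + 16/129·9/4 = 1/2 ✓
b·c²: (-57/344)·16/9 + 16/129·81/16 = 1/3 ✓
b·Ac: 16/129·43/32 = 1/6 ✓; 3 stages ⇒ order 3.

3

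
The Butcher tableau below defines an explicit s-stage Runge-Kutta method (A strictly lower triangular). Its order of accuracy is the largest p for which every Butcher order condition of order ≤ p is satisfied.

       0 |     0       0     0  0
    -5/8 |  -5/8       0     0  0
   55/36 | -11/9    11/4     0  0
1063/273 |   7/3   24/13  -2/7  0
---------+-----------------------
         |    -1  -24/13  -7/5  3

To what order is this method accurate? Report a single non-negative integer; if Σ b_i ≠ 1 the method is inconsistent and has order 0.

0

b = (-1, -24/13, -7/5, 3)
c = (0, -5/8, 55/36, 1063/273)
Ac = (0, 0, -55/32, -2605/1638)
Σ b_i: (-1)·1 + (-24/13)·1 + (-7/5)·1 + 3·1 = -81/65 ≠ 1 ⇒ order 0.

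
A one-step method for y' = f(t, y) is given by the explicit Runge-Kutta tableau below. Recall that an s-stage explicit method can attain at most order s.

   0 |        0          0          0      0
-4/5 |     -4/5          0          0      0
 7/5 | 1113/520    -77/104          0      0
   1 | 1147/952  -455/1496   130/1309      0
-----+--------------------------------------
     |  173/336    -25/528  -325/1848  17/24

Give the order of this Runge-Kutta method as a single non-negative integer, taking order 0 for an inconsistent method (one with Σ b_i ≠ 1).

b = (173/336, -25/528, -325/1848, 17/24)
c = (0, -4/5, 7/5, 1)
Ac = (0, 0, 77/130, 13/34)
Σ b_i: 173/336·1 + (-25/528)·1 + (-325/1848)·1 + 17/24·1 = 1 ✓
b·c: (-25/528)·(-4/5) + (-325/1848)·7/5 + 17/24·1 = 1/2 ✓
b·c²: (-25/528)·16/25 + (-325/1848)·49/25 + 17/24·1 = 1/3 ✓
b·Ac: (-325/1848)·77/130 + 17/24·13/34 = 1/6 ✓
b·c³: (-25/528)·(-64/125) + (-325/1848)·343/125 + 17/24·1 = 1/4 ✓
b·(c∘Ac): (-325/1848)·539/650 + 17/24·13/34 = 1/8 ✓
b·Ac²: (-325/1848)·(-154/325) = 1/12 ✓
b·A²c: 17/24·1/17 = 1/24 ✓; 4 stages ⇒ order 4.

4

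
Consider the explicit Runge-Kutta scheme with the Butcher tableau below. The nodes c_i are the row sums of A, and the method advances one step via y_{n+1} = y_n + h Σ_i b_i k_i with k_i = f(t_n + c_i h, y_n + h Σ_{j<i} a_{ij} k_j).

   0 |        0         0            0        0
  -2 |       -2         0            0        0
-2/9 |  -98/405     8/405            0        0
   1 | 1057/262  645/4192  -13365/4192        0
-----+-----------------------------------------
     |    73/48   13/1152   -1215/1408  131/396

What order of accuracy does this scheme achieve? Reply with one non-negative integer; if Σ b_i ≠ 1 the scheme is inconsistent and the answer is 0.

b = (73/48, 13/1152, -1215/1408, 131/396)
c = (0, -2, -2/9, 1)
Ac = (0, 0, -16/405, 105/262)
Σ b_i: 73/48·1 + 13/1152·1 + (-1215/1408)·1 + 131/396·1 = 1 ✓
b·c: 13/1152·(-2) + (-1215/1408)·(-2/9) + 131/396·1 = 1/2 ✓
b·c²: 13/1152·4 + (-1215/1408)·4/81 + 131/396·1 = 1/3 ✓
b·Ac: (-1215/1408)·(-16/405) + 131/396·105/262 = 1/6 ✓
b·c³: 13/1152·(-8) + (-1215/1408)·(-8/729) + 131/396·1 = 1/4 ✓
b·(c∘Ac): (-1215/1408)·32/3645 + 131/396·105/262 = 1/8 ✓
b·Ac²: (-1215/1408)·32/405 + 131/396·60/131 = 1/12 ✓
b·A²c: 131/396·33/262 = 1/24 ✓; 4 stages ⇒ order 4.

4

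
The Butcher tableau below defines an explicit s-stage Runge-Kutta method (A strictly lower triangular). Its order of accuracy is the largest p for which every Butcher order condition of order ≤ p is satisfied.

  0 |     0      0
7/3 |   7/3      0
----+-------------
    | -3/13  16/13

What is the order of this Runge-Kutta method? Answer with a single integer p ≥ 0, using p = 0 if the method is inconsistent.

1

b = (-3/13, 16/13)
c = (0, 7/3)
Σ b_i: (-3/13)·1 + 16/13·1 = 1 ✓
b·c: 16/13·7/3 = 112/39 ≠ 1/2 ⇒ order 1.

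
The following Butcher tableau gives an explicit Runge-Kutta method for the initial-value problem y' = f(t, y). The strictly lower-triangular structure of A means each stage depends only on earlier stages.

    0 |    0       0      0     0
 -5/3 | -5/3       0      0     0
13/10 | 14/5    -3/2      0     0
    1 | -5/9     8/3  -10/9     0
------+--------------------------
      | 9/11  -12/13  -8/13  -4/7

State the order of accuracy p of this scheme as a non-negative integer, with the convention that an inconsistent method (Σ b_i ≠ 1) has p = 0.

b = (9/11, -12/13, -8/13, -4/7)
c = (0, -5/3, 13/10, 1)
Ac = (0, 0, 5/2, -53/9)
Σ b_i: 9/11·1 + (-12/13)·1 + (-8/13)·1 + (-4/7)·1 = -1293/1001 ≠ 1 ⇒ order 0.

0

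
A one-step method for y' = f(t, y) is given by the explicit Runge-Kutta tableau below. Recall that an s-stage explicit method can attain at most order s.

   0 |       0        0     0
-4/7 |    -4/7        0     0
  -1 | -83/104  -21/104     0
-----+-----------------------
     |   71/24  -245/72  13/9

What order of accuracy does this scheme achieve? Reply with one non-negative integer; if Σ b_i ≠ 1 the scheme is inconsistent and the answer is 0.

b = (71/24, -245/72, 13/9)
c = (0, -4/7, -1)
Ac = (0, 0, 3/26)
Σ b_i: 71/24·1 + (-245/72)·1 + 13/9·1 = 1 ✓
b·c: (-245/72)·(-4/7) + 13/9·(-1) = 1/2 ✓
b·c²: (-245/72)·16/49 + 13/9·1 = 1/3 ✓
b·Ac: 13/9·3/26 = 1/6 ✓; 3 stages ⇒ order 3.

3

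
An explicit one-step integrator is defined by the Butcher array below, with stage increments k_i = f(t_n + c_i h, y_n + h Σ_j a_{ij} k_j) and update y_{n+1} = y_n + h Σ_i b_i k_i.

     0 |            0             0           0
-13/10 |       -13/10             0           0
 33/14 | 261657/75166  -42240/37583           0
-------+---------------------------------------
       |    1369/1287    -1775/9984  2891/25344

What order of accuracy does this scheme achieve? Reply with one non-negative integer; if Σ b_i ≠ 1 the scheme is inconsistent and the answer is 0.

3

b = (1369/1287, -1775/9984, 2891/25344)
c = (0, -13/10, 33/14)
Ac = (0, 0, 4224/2891)
Σ b_i: 1369/1287·1 + (-1775/9984)·1 + 2891/25344·1 = 1 ✓
b·c: (-1775/9984)·(-13/10) + 2891/25344·33/14 = 1/2 ✓
b·c²: (-1775/9984)·169/100 + 2891/25344·1089/196 = 1/3 ✓
b·Ac: 2891/25344·4224/2891 = 1/6 ✓; 3 stages ⇒ order 3.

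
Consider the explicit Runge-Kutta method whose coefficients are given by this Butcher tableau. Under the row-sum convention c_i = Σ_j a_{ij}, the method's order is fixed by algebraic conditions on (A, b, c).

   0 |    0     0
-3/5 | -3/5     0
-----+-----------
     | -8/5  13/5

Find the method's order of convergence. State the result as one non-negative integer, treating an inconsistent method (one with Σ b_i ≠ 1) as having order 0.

b = (-8/5, 13/5)
c = (0, -3/5)
Σ b_i: (-8/5)·1 + 13/5·1 = 1 ✓
b·c: 13/5·(-3/5) = -39/25 ≠ 1/2 ⇒ order 1.

1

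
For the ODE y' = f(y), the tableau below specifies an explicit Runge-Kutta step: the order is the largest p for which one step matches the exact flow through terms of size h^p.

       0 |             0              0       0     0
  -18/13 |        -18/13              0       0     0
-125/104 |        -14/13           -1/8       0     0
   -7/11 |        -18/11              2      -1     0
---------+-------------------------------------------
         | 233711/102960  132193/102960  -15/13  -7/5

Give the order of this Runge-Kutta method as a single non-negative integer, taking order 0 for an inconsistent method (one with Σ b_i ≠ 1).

b = (233711/102960, 132193/102960, -15/13, -7/5)
c = (0, -18/13, -125/104, -7/11)
Ac = (0, 0, 9/52, -163/104)
Σ b_i: 233711/102960·1 + 132193/102960·1 + (-15/13)·1 + (-7/5)·1 = 1 ✓
b·c: 132193/102960·(-18/13) + (-15/13)·(-125/104) + (-7/5)·(-7/11) = 1/2 ✓
b·c²: 132193/102960·324/169 + (-15/13)·15625/10816 + (-7/5)·49/121 = 19368293/85067840 ≠ 1/3 ⇒ order 2.
b·Ac: (-15/13)·9/52 + (-7/5)·(-163/104) = 13483/6760 ≠ 1/6

2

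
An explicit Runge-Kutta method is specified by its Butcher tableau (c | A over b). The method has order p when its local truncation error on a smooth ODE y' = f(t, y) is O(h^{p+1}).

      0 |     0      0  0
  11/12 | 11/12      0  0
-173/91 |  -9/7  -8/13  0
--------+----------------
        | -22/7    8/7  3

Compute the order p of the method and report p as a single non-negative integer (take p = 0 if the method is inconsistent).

1

b = (-22/7, 8/7, 3)
c = (0, 11/12, -173/91)
Ac = (0, 0, -22/39)
Σ b_i: (-22/7)·1 + 8/7·1 + 3·1 = 1 ✓
b·c: 8/7·11/12 + 3·(-173/91) = -1271/273 ≠ 1/2 ⇒ order 1.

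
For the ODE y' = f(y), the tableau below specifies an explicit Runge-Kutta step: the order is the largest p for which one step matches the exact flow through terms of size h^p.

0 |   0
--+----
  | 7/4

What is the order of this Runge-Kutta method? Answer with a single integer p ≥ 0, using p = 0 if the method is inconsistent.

b = (7/4)
c = (0)
Σ b_i: 7/4·1 = 7/4 ≠ 1 ⇒ order 0.

0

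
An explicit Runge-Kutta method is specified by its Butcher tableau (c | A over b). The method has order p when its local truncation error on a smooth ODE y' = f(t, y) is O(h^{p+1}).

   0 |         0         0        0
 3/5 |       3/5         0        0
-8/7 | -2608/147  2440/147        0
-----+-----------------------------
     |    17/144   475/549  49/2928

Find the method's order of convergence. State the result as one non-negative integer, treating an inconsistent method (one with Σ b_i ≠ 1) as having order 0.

b = (17/144, 475/549, 49/2928)
c = (0, 3/5, -8/7)
Ac = (0, 0, 488/49)
Σ b_i: 17/144·1 + 475/549·1 + 49/2928·1 = 1 ✓
b·c: 475/549·3/5 + 49/2928·(-8/7) = 1/2 ✓
b·c²: 475/549·9/25 + 49/2928·64/49 = 1/3 ✓
b·Ac: 49/2928·488/49 = 1/6 ✓; 3 stages ⇒ order 3.

3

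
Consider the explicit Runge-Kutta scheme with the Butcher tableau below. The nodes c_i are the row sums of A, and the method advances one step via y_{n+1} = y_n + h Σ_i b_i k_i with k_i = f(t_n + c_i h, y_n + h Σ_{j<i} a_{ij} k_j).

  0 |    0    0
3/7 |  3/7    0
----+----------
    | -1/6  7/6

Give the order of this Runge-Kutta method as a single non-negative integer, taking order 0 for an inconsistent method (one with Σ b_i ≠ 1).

b = (-1/6, 7/6)
c = (0, 3/7)
Σ b_i: (-1/6)·1 + 7/6·1 = 1 ✓
b·c: 7/6·3/7 = 1/2 ✓; 2 stages ⇒ order 2.

2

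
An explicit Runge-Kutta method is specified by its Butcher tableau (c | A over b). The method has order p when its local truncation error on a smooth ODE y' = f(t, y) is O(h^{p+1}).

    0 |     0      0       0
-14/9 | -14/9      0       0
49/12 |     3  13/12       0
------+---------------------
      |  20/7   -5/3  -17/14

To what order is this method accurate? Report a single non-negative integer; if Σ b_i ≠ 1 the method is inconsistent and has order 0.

0

b = (20/7, -5/3, -17/14)
c = (0, -14/9, 49/12)
Ac = (0, 0, -91/54)
Σ b_i: 20/7·1 + (-5/3)·1 + (-17/14)·1 = -1/42 ≠ 1 ⇒ order 0.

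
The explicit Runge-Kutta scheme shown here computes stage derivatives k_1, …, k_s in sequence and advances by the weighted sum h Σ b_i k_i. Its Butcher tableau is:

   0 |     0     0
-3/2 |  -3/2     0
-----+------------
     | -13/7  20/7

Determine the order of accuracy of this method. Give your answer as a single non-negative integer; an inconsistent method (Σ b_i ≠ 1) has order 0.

1

b = (-13/7, 20/7)
c = (0, -3/2)
Σ b_i: (-13/7)·1 + 20/7·1 = 1 ✓
b·c: 20/7·(-3/2) = -30/7 ≠ 1/2 ⇒ order 1.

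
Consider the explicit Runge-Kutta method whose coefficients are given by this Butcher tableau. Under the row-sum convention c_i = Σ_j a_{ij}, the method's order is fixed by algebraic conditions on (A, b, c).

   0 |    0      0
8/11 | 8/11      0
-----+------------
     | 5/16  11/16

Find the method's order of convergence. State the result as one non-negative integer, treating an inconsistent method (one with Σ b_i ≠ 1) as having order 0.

2

b = (5/16, 11/16)
c = (0, 8/11)
Σ b_i: 5/16·1 + 11/16·1 = 1 ✓
b·c: 11/16·8/11 = 1/2 ✓; 2 stages ⇒ order 2.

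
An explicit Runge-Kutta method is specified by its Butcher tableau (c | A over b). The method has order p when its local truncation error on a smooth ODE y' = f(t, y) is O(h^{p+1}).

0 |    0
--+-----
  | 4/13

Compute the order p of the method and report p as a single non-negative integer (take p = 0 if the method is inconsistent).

0

b = (4/13)
c = (0)
Σ b_i: 4/13·1 = 4/13 ≠ 1 ⇒ order 0.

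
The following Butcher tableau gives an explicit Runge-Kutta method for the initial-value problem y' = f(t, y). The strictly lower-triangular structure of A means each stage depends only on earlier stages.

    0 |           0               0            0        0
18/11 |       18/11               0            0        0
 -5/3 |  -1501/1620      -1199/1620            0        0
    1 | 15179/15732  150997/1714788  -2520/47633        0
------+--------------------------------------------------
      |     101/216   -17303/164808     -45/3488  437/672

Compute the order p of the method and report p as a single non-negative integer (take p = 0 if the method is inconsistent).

4

b = (101/216, -17303/164808, -45/3488, 437/672)
c = (0, 18/11, -5/3, 1)
Ac = (0, 0, -109/90, 203/874)
Σ b_i: 101/216·1 + (-17303/164808)·1 + (-45/3488)·1 + 437/672·1 = 1 ✓
b·c: (-17303/164808)·18/11 + (-45/3488)·(-5/3) + 437/672·1 = 1/2 ✓
b·c²: (-17303/164808)·324/121 + (-45/3488)·25/9 + 437/672·1 = 1/3 ✓
b·Ac: (-45/3488)·(-109/90) + 437/672·203/874 = 1/6 ✓
b·c³: (-17303/164808)·5832/1331 + (-45/3488)·(-125/27) + 437/672·1 = 1/4 ✓
b·(c∘Ac): (-45/3488)·109/54 + 437/672·203/874 = 1/8 ✓
b·Ac²: (-45/3488)·(-109/55) + 437/672·427/4807 = 1/12 ✓
b·A²c: 437/672·28/437 = 1/24 ✓; 4 stages ⇒ order 4.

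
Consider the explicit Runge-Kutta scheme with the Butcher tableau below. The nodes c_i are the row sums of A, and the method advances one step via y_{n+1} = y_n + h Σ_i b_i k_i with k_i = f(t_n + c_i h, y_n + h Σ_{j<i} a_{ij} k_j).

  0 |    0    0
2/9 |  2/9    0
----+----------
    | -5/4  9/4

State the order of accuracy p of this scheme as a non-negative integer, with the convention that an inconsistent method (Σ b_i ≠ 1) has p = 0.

2

b = (-5/4, 9/4)
c = (0, 2/9)
Σ b_i: (-5/4)·1 + 9/4·1 = 1 ✓
b·c: 9/4·2/9 = 1/2 ✓; 2 stages ⇒ order 2.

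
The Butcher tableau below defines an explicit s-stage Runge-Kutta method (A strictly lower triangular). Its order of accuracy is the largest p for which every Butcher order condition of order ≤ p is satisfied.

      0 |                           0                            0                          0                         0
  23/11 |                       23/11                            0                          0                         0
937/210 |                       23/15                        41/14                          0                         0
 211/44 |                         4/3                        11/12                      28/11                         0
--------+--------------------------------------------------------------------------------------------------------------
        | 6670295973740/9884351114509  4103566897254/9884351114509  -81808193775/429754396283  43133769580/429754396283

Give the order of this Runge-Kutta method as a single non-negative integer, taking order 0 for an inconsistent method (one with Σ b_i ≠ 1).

3

b = (6670295973740/9884351114509, 4103566897254/9884351114509, -81808193775/429754396283, 43133769580/429754396283)
c = (0, 23/11, 937/210, 211/44)
Ac = (0, 0, 943/154, 8761/660)
Σ b_i: 6670295973740/9884351114509·1 + 4103566897254/9884351114509·1 + (-81808193775/429754396283)·1 + 43133769580/429754396283·1 = 1 ✓
b·c: 4103566897254/9884351114509·23/11 + (-81808193775/429754396283)·937/210 + 43133769580/429754396283·211/44 = 1/2 ✓
b·c²: 4103566897254/9884351114509·529/121 + (-81808193775/429754396283)·877969/44100 + 43133769580/429754396283·44521/1936 = 1/3 ✓
b·Ac: (-81808193775/429754396283)·943/154 + 43133769580/429754396283·8761/660 = 1/6 ✓
b·c³: 4103566897254/9884351114509·12167/1331 + (-81808193775/429754396283)·822656953/9261000 + 43133769580/429754396283·9393931/85184 = -536285505978232193/262081421029224720 ≠ 1/4 ⇒ order 3.
b·(c∘Ac): (-81808193775/429754396283)·883591/32340 + 43133769580/429754396283·1848571/29040 = 33697433113637/28363790154678 ≠ 1/8
b·Ac²: (-81808193775/429754396283)·21689/1694 + 43133769580/429754396283·3789601/69300 = 826120229770103/270745269658290 ≠ 1/12
b·A²c: 43133769580/429754396283·1886/121 = 7395480857080/4727298359113 ≠ 1/24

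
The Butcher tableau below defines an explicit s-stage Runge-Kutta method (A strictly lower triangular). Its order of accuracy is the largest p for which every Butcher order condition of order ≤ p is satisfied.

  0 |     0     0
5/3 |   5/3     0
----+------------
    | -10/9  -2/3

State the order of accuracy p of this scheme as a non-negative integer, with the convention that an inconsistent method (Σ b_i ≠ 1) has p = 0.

b = (-10/9, -2/3)
c = (0, 5/3)
Σ b_i: (-10/9)·1 + (-2/3)·1 = -16/9 ≠ 1 ⇒ order 0.

0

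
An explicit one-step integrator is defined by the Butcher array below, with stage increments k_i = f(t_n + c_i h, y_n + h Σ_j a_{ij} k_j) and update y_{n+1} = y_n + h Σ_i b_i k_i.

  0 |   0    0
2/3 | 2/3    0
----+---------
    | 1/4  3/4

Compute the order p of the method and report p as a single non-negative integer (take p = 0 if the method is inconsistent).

2

b = (1/4, 3/4)
c = (0, 2/3)
Σ b_i: 1/4·1 + 3/4·1 = 1 ✓
b·c: 3/4·2/3 = 1/2 ✓; 2 stages ⇒ order 2.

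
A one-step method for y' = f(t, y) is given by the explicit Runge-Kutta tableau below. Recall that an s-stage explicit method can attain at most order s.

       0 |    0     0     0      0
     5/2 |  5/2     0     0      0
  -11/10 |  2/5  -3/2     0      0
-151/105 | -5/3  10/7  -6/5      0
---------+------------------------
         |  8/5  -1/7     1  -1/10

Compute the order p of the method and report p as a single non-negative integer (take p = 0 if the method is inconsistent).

b = (8/5, -1/7, 1, -1/10)
c = (0, 5/2, -11/10, -151/105)
Ac = (0, 0, -15/4, 856/175)
Σ b_i: 8/5·1 + (-1/7)·1 + 1·1 + (-1/10)·1 = 33/14 ≠ 1 ⇒ order 0.

0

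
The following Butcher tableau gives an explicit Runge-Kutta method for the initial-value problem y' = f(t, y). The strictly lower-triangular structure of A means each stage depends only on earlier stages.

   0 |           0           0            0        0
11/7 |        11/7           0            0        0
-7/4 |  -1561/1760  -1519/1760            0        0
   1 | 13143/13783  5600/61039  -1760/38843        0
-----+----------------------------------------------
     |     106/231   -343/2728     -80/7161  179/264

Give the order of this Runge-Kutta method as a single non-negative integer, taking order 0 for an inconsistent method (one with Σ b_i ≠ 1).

4

b = (106/231, -343/2728, -80/7161, 179/264)
c = (0, 11/7, -7/4, 1)
Ac = (0, 0, -217/160, 40/179)
Σ b_i: 106/231·1 + (-343/2728)·1 + (-80/7161)·1 + 179/264·1 = 1 ✓
b·c: (-343/2728)·11/7 + (-80/7161)·(-7/4) + 179/264·1 = 1/2 ✓
b·c²: (-343/2728)·121/49 + (-80/7161)·49/16 + 179/264·1 = 1/3 ✓
b·Ac: (-80/7161)·(-217/160) + 179/264·40/179 = 1/6 ✓
b·c³: (-343/2728)·1331/343 + (-80/7161)·(-343/64) + 179/264·1 = 1/4 ✓
b·(c∘Ac): (-80/7161)·1519/640 + 179/264·40/179 = 1/8 ✓
b·Ac²: (-80/7161)·(-341/160) + 179/264·110/1253 = 1/12 ✓
b·A²c: 179/264·11/179 = 1/24 ✓; 4 stages ⇒ order 4.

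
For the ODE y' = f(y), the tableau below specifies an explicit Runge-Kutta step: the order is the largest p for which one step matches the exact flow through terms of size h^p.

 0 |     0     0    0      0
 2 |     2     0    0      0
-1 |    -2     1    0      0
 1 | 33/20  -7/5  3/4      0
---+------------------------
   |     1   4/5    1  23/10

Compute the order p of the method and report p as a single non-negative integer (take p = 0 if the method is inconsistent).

b = (1, 4/5, 1, 23/10)
c = (0, 2, -1, 1)
Ac = (0, 0, 2, -71/20)
Σ b_i: 1·1 + 4/5·1 + 1·1 + 23/10·1 = 51/10 ≠ 1 ⇒ order 0.

0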